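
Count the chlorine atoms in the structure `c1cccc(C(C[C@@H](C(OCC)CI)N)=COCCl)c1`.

The symbol for chlorine appears 1 time in the SMILES.

1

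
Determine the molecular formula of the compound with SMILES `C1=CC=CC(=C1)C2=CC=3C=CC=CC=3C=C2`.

Heavy atoms from the SMILES: 16 C.
Implicit hydrogens by atom environment:
  12 × C (aromatic): 1 H each → 12
  4 × C (aromatic): no H
  Total hydrogens = 12.
Molecular formula: C16H12

C16H12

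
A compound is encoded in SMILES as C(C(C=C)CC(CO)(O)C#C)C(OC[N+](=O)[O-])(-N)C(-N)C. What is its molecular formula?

C13H23N3O5

Heavy atoms from the SMILES: 13 C, 3 N, 5 O.
Implicit hydrogens by atom environment:
  5 × C: 2 H each → 10
  4 × C: 1 H each → 4
  3 × C: no H
  2 × N: 2 H each → 4
  2 × O: 1 H each → 2
  2 × O: no H
  1 × C: 3 H
  1 × N (charge +1): no H
  1 × O (charge -1): no H
  Total hydrogens = 23.
Molecular formula: C13H23N3O5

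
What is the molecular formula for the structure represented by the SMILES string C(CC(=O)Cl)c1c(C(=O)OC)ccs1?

C9H9ClO3S

Heavy atoms from the SMILES: 9 C, 1 Cl, 3 O, 1 S.
Implicit hydrogens by atom environment:
  3 × O: no H
  2 × C: 2 H each → 4
  2 × C (aromatic): 1 H each → 2
  2 × C (aromatic): no H
  2 × C: no H
  1 × C: 3 H
  1 × Cl: no H
  1 × S (aromatic): no H
  Total hydrogens = 9.
Molecular formula: C9H9ClO3S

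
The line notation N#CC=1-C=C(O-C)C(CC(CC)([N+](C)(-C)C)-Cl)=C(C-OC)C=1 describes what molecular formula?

Heavy atoms from the SMILES: 17 C, 1 Cl, 2 N, 2 O.
Implicit hydrogens by atom environment:
  6 × C: 3 H each → 18
  4 × C (aromatic): no H
  3 × C: 2 H each → 6
  2 × C (aromatic): 1 H each → 2
  2 × C: no H
  2 × O: no H
  1 × Cl: no H
  1 × N: no H
  1 × N (charge +1): no H
  Total hydrogens = 26.
Net charge +1.
Molecular formula: C17H26ClN2O2+

C17H26ClN2O2+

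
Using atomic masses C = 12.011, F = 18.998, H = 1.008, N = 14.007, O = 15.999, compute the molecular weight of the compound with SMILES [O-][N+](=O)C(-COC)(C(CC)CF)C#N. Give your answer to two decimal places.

204.20

Molecular formula: C8H13FN2O3.
M = 8×12.011 + 1×18.998 + 13×1.008 + 2×14.007 + 3×15.999 = 204.20 g/mol.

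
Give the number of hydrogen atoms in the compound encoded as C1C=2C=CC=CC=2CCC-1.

12

Hydrogens are implicit in SMILES; fill each atom to its normal valence:
  4 × C: 2 H each → 8
  4 × C (aromatic): 1 H each → 4
  2 × C (aromatic): no H
  Total hydrogens = 12.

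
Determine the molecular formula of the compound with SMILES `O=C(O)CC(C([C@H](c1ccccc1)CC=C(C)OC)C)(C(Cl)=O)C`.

Heavy atoms from the SMILES: 19 C, 1 Cl, 4 O.
Implicit hydrogens by atom environment:
  5 × C (aromatic): 1 H each → 5
  4 × C: 3 H each → 12
  4 × C: no H
  3 × C: 1 H each → 3
  3 × O: no H
  2 × C: 2 H each → 4
  1 × C (aromatic): no H
  1 × Cl: no H
  1 × O: 1 H
  Total hydrogens = 25.
Molecular formula: C19H25ClO4

C19H25ClO4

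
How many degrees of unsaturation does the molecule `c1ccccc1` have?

4

Molecular formula from the SMILES: C6H6.
DoU = (2C + 2 + N − H − X)/2 = (2·6 + 2 + 0 − 6 − 0)/2 = 8/2 = 4.
(Structurally: 1 ring(s) + 3 π bond(s) = 4.)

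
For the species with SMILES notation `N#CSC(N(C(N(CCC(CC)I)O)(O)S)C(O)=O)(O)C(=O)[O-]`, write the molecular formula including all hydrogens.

Heavy atoms from the SMILES: 10 C, 1 I, 3 N, 7 O, 2 S.
Implicit hydrogens by atom environment:
  5 × C: no H
  4 × O: 1 H each → 4
  3 × C: 2 H each → 6
  3 × N: no H
  2 × O: no H
  1 × C: 3 H
  1 × C: 1 H
  1 × I: no H
  1 × O (charge -1): no H
  1 × S: 1 H
  1 × S: no H
  Total hydrogens = 15.
Net charge -1.
Molecular formula: C10H15IN3O7S2-

C10H15IN3O7S2-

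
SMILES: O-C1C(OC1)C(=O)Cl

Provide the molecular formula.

C4H5ClO3

Heavy atoms from the SMILES: 4 C, 1 Cl, 3 O.
Implicit hydrogens by atom environment:
  2 × C: 1 H each → 2
  2 × O: no H
  1 × C: 2 H
  1 × C: no H
  1 × Cl: no H
  1 × O: 1 H
  Total hydrogens = 5.
Molecular formula: C4H5ClO3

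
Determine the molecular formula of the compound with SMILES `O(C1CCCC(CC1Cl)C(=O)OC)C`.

C10H17ClO3

Heavy atoms from the SMILES: 10 C, 1 Cl, 3 O.
Implicit hydrogens by atom environment:
  4 × C: 2 H each → 8
  3 × C: 1 H each → 3
  3 × O: no H
  2 × C: 3 H each → 6
  1 × C: no H
  1 × Cl: no H
  Total hydrogens = 17.
Molecular formula: C10H17ClO3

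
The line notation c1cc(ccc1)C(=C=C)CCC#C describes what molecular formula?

Heavy atoms from the SMILES: 13 C.
Implicit hydrogens by atom environment:
  5 × C (aromatic): 1 H each → 5
  3 × C: 2 H each → 6
  3 × C: no H
  1 × C: 1 H
  1 × C (aromatic): no H
  Total hydrogens = 12.
Molecular formula: C13H12

C13H12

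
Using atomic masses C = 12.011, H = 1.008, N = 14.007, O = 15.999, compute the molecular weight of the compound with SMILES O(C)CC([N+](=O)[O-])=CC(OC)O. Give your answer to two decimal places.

Molecular formula: C6H11NO5.
M = 6×12.011 + 11×1.008 + 1×14.007 + 5×15.999 = 177.16 g/mol.

177.16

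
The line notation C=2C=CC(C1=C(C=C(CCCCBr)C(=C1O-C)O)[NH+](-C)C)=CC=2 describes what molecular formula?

C19H25BrNO2+

Heavy atoms from the SMILES: 1 Br, 19 C, 1 N, 2 O.
Implicit hydrogens by atom environment:
  6 × C (aromatic): 1 H each → 6
  6 × C (aromatic): no H
  4 × C: 2 H each → 8
  3 × C: 3 H each → 9
  1 × Br: no H
  1 × N (charge +1): 1 H
  1 × O: 1 H
  1 × O: no H
  Total hydrogens = 25.
Net charge +1.
Molecular formula: C19H25BrNO2+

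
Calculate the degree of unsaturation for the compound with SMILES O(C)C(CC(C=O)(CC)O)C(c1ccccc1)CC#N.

7

Molecular formula from the SMILES: C16H21NO3.
DoU = (2C + 2 + N − H − X)/2 = (2·16 + 2 + 1 − 21 − 0)/2 = 14/2 = 7.
(Structurally: 1 ring(s) + 6 π bond(s) = 7.)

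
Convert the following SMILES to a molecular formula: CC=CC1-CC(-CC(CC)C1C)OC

Heavy atoms from the SMILES: 13 C, 1 O.
Implicit hydrogens by atom environment:
  6 × C: 1 H each → 6
  4 × C: 3 H each → 12
  3 × C: 2 H each → 6
  1 × O: no H
  Total hydrogens = 24.
Molecular formula: C13H24O

C13H24O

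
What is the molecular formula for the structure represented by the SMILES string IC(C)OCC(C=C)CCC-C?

C10H19IO

Heavy atoms from the SMILES: 10 C, 1 I, 1 O.
Implicit hydrogens by atom environment:
  5 × C: 2 H each → 10
  3 × C: 1 H each → 3
  2 × C: 3 H each → 6
  1 × I: no H
  1 × O: no H
  Total hydrogens = 19.
Molecular formula: C10H19IO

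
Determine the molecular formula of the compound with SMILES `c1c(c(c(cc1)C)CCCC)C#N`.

Heavy atoms from the SMILES: 12 C, 1 N.
Implicit hydrogens by atom environment:
  3 × C: 2 H each → 6
  3 × C (aromatic): 1 H each → 3
  3 × C (aromatic): no H
  2 × C: 3 H each → 6
  1 × C: no H
  1 × N: no H
  Total hydrogens = 15.
Molecular formula: C12H15N

C12H15N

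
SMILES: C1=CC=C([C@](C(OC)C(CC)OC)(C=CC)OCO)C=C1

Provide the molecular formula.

Heavy atoms from the SMILES: 17 C, 4 O.
Implicit hydrogens by atom environment:
  5 × C (aromatic): 1 H each → 5
  4 × C: 3 H each → 12
  4 × C: 1 H each → 4
  3 × O: no H
  2 × C: 2 H each → 4
  1 × C: no H
  1 × C (aromatic): no H
  1 × O: 1 H
  Total hydrogens = 26.
Molecular formula: C17H26O4

C17H26O4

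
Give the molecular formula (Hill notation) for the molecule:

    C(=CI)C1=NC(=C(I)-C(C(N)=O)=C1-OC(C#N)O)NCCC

Heavy atoms from the SMILES: 13 C, 2 I, 4 N, 3 O.
Implicit hydrogens by atom environment:
  5 × C (aromatic): no H
  3 × C: 1 H each → 3
  2 × C: 2 H each → 4
  2 × C: no H
  2 × I: no H
  2 × O: no H
  1 × C: 3 H
  1 × N: 2 H
  1 × N: 1 H
  1 × N (aromatic): no H
  1 × N: no H
  1 × O: 1 H
  Total hydrogens = 14.
Molecular formula: C13H14I2N4O3

C13H14I2N4O3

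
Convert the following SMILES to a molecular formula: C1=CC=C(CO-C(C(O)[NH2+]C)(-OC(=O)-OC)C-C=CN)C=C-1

Heavy atoms from the SMILES: 15 C, 2 N, 5 O.
Implicit hydrogens by atom environment:
  5 × C (aromatic): 1 H each → 5
  4 × O: no H
  3 × C: 1 H each → 3
  2 × C: 3 H each → 6
  2 × C: 2 H each → 4
  2 × C: no H
  1 × C (aromatic): no H
  1 × N: 2 H
  1 × N (charge +1): 2 H
  1 × O: 1 H
  Total hydrogens = 23.
Net charge +1.
Molecular formula: C15H23N2O5+

C15H23N2O5+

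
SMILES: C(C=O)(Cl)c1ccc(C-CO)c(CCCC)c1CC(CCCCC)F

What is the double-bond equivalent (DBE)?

5

Molecular formula from the SMILES: C21H32ClFO2.
DoU = (2C + 2 + N − H − X)/2 = (2·21 + 2 + 0 − 32 − 2)/2 = 10/2 = 5.
(Structurally: 1 ring(s) + 4 π bond(s) = 5.)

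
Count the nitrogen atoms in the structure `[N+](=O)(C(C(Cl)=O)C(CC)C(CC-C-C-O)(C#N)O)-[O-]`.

The symbol for nitrogen appears 2 times in the SMILES.

2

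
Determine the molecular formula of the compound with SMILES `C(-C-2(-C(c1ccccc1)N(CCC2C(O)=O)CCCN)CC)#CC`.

C20H28N2O2

Heavy atoms from the SMILES: 20 C, 2 N, 2 O.
Implicit hydrogens by atom environment:
  6 × C: 2 H each → 12
  5 × C (aromatic): 1 H each → 5
  4 × C: no H
  2 × C: 3 H each → 6
  2 × C: 1 H each → 2
  1 × C (aromatic): no H
  1 × N: 2 H
  1 × N: no H
  1 × O: 1 H
  1 × O: no H
  Total hydrogens = 28.
Molecular formula: C20H28N2O2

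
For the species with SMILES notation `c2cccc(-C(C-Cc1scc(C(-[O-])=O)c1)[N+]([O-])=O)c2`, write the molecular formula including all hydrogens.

Heavy atoms from the SMILES: 14 C, 1 N, 4 O, 1 S.
Implicit hydrogens by atom environment:
  7 × C (aromatic): 1 H each → 7
  3 × C (aromatic): no H
  2 × C: 2 H each → 4
  2 × O: no H
  2 × O (charge -1): no H
  1 × C: 1 H
  1 × C: no H
  1 × N (charge +1): no H
  1 × S (aromatic): no H
  Total hydrogens = 12.
Net charge -1.
Molecular formula: C14H12NO4S-

C14H12NO4S-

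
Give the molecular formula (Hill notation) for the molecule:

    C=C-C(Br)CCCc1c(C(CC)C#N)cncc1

C15H19BrN2

Heavy atoms from the SMILES: 1 Br, 15 C, 2 N.
Implicit hydrogens by atom environment:
  5 × C: 2 H each → 10
  3 × C (aromatic): 1 H each → 3
  3 × C: 1 H each → 3
  2 × C (aromatic): no H
  1 × Br: no H
  1 × C: 3 H
  1 × C: no H
  1 × N (aromatic): no H
  1 × N: no H
  Total hydrogens = 19.
Molecular formula: C15H19BrN2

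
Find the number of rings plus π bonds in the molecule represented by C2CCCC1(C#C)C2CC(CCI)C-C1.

Molecular formula from the SMILES: C14H21I.
DoU = (2C + 2 + N − H − X)/2 = (2·14 + 2 + 0 − 21 − 1)/2 = 8/2 = 4.
(Structurally: 2 ring(s) + 2 π bond(s) = 4.)

4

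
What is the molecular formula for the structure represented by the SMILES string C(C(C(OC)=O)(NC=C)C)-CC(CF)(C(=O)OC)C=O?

Heavy atoms from the SMILES: 13 C, 1 F, 1 N, 5 O.
Implicit hydrogens by atom environment:
  5 × O: no H
  4 × C: 2 H each → 8
  4 × C: no H
  3 × C: 3 H each → 9
  2 × C: 1 H each → 2
  1 × F: no H
  1 × N: 1 H
  Total hydrogens = 20.
Molecular formula: C13H20FNO5

C13H20FNO5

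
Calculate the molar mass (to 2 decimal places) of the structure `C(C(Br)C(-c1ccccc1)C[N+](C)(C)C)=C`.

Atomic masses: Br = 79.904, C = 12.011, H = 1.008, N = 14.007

Molecular formula: C14H21BrN+.
M = 1×79.904 + 14×12.011 + 21×1.008 + 1×14.007 = 283.23 g/mol.

283.23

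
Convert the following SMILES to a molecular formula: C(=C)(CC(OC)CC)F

Heavy atoms from the SMILES: 7 C, 1 F, 1 O.
Implicit hydrogens by atom environment:
  3 × C: 2 H each → 6
  2 × C: 3 H each → 6
  1 × C: 1 H
  1 × C: no H
  1 × F: no H
  1 × O: no H
  Total hydrogens = 13.
Molecular formula: C7H13FO

C7H13FO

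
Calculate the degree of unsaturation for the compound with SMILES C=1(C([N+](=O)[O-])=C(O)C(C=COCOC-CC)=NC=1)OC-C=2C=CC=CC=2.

Molecular formula from the SMILES: C18H20N2O6.
DoU = (2C + 2 + N − H − X)/2 = (2·18 + 2 + 2 − 20 − 0)/2 = 20/2 = 10.
(Structurally: 2 ring(s) + 8 π bond(s) = 10.)

10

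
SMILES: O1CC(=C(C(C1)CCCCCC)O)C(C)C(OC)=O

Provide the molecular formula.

C15H26O4

Heavy atoms from the SMILES: 15 C, 4 O.
Implicit hydrogens by atom environment:
  7 × C: 2 H each → 14
  3 × C: 3 H each → 9
  3 × C: no H
  3 × O: no H
  2 × C: 1 H each → 2
  1 × O: 1 H
  Total hydrogens = 26.
Molecular formula: C15H26O4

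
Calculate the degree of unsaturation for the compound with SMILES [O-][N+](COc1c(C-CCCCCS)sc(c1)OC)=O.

4

Molecular formula from the SMILES: C12H19NO4S2.
DoU = (2C + 2 + N − H − X)/2 = (2·12 + 2 + 1 − 19 − 0)/2 = 8/2 = 4.
(Structurally: 1 ring(s) + 3 π bond(s) = 4.)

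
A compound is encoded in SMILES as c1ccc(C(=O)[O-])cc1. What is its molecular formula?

Heavy atoms from the SMILES: 7 C, 2 O.
Implicit hydrogens by atom environment:
  5 × C (aromatic): 1 H each → 5
  1 × C (aromatic): no H
  1 × C: no H
  1 × O: no H
  1 × O (charge -1): no H
  Total hydrogens = 5.
Net charge -1.
Molecular formula: C7H5O2-

C7H5O2-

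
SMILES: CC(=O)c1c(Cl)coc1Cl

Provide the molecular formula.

C6H4Cl2O2

Heavy atoms from the SMILES: 6 C, 2 Cl, 2 O.
Implicit hydrogens by atom environment:
  3 × C (aromatic): no H
  2 × Cl: no H
  1 × C: 3 H
  1 × C (aromatic): 1 H
  1 × C: no H
  1 × O (aromatic): no H
  1 × O: no H
  Total hydrogens = 4.
Molecular formula: C6H4Cl2O2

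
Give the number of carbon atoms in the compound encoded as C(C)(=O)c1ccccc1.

8

The symbol for carbon appears 8 times in the SMILES. Lowercase c denotes aromatic carbon and counts toward C.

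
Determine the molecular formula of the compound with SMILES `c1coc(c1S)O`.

Heavy atoms from the SMILES: 4 C, 2 O, 1 S.
Implicit hydrogens by atom environment:
  2 × C (aromatic): 1 H each → 2
  2 × C (aromatic): no H
  1 × O: 1 H
  1 × O (aromatic): no H
  1 × S: 1 H
  Total hydrogens = 4.
Molecular formula: C4H4O2S

C4H4O2S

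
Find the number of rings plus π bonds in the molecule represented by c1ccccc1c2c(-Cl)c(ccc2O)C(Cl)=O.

Molecular formula from the SMILES: C13H8Cl2O2.
DoU = (2C + 2 + N − H − X)/2 = (2·13 + 2 + 0 − 8 − 2)/2 = 18/2 = 9.
(Structurally: 2 ring(s) + 7 π bond(s) = 9.)

9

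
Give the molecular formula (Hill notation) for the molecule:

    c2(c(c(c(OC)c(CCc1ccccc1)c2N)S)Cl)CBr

Heavy atoms from the SMILES: 1 Br, 16 C, 1 Cl, 1 N, 1 O, 1 S.
Implicit hydrogens by atom environment:
  7 × C (aromatic): no H
  5 × C (aromatic): 1 H each → 5
  3 × C: 2 H each → 6
  1 × Br: no H
  1 × C: 3 H
  1 × Cl: no H
  1 × N: 2 H
  1 × O: no H
  1 × S: 1 H
  Total hydrogens = 17.
Molecular formula: C16H17BrClNOS

C16H17BrClNOS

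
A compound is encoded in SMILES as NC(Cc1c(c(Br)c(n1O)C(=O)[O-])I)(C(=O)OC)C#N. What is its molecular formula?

C10H8BrIN3O5-

Heavy atoms from the SMILES: 1 Br, 10 C, 1 I, 3 N, 5 O.
Implicit hydrogens by atom environment:
  4 × C (aromatic): no H
  4 × C: no H
  3 × O: no H
  1 × Br: no H
  1 × C: 3 H
  1 × C: 2 H
  1 × I: no H
  1 × N: 2 H
  1 × N (aromatic): no H
  1 × N: no H
  1 × O: 1 H
  1 × O (charge -1): no H
  Total hydrogens = 8.
Net charge -1.
Molecular formula: C10H8BrIN3O5-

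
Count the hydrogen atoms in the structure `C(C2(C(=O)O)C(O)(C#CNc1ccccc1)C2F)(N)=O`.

Hydrogens are implicit in SMILES; fill each atom to its normal valence:
  6 × C: no H
  5 × C (aromatic): 1 H each → 5
  2 × O: 1 H each → 2
  2 × O: no H
  1 × C: 1 H
  1 × C (aromatic): no H
  1 × F: no H
  1 × N: 2 H
  1 × N: 1 H
  Total hydrogens = 11.

11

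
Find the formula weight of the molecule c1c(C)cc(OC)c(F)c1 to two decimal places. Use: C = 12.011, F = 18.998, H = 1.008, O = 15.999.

Molecular formula: C8H9FO.
M = 8×12.011 + 1×18.998 + 9×1.008 + 1×15.999 = 140.16 g/mol.

140.16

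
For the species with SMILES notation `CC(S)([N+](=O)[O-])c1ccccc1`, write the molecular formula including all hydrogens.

C8H9NO2S

Heavy atoms from the SMILES: 8 C, 1 N, 2 O, 1 S.
Implicit hydrogens by atom environment:
  5 × C (aromatic): 1 H each → 5
  1 × C: 3 H
  1 × C: no H
  1 × C (aromatic): no H
  1 × N (charge +1): no H
  1 × O: no H
  1 × O (charge -1): no H
  1 × S: 1 H
  Total hydrogens = 9.
Molecular formula: C8H9NO2S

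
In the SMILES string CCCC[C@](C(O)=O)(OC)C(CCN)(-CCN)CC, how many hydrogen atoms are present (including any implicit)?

30

Hydrogens are implicit in SMILES; fill each atom to its normal valence:
  8 × C: 2 H each → 16
  3 × C: 3 H each → 9
  3 × C: no H
  2 × N: 2 H each → 4
  2 × O: no H
  1 × O: 1 H
  Total hydrogens = 30.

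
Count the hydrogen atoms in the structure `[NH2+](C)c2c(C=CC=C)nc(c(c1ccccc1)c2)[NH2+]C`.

21

Hydrogens are implicit in SMILES; fill each atom to its normal valence:
  6 × C (aromatic): 1 H each → 6
  5 × C (aromatic): no H
  3 × C: 1 H each → 3
  2 × C: 3 H each → 6
  2 × N (charge +1): 2 H each → 4
  1 × C: 2 H
  1 × N (aromatic): no H
  Total hydrogens = 21.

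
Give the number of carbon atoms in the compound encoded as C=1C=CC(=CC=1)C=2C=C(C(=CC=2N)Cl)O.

12

The symbol for carbon appears 12 times in the SMILES. (Cl is a single chlorine, not C + l.)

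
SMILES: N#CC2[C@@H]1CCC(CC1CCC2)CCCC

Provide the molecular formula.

C15H25N

Heavy atoms from the SMILES: 15 C, 1 N.
Implicit hydrogens by atom environment:
  9 × C: 2 H each → 18
  4 × C: 1 H each → 4
  1 × C: 3 H
  1 × C: no H
  1 × N: no H
  Total hydrogens = 25.
Molecular formula: C15H25N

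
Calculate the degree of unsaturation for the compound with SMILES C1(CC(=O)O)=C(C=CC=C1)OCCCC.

Molecular formula from the SMILES: C12H16O3.
DoU = (2C + 2 + N − H − X)/2 = (2·12 + 2 + 0 − 16 − 0)/2 = 10/2 = 5.
(Structurally: 1 ring(s) + 4 π bond(s) = 5.)

5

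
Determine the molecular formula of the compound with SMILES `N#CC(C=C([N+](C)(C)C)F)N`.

C7H13FN3+

Heavy atoms from the SMILES: 7 C, 1 F, 3 N.
Implicit hydrogens by atom environment:
  3 × C: 3 H each → 9
  2 × C: 1 H each → 2
  2 × C: no H
  1 × F: no H
  1 × N: 2 H
  1 × N (charge +1): no H
  1 × N: no H
  Total hydrogens = 13.
Net charge +1.
Molecular formula: C7H13FN3+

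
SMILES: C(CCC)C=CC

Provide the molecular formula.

Heavy atoms from the SMILES: 7 C.
Implicit hydrogens by atom environment:
  3 × C: 2 H each → 6
  2 × C: 3 H each → 6
  2 × C: 1 H each → 2
  Total hydrogens = 14.
Molecular formula: C7H14

C7H14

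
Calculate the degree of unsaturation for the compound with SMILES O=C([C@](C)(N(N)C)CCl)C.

Molecular formula from the SMILES: C6H13ClN2O.
DoU = (2C + 2 + N − H − X)/2 = (2·6 + 2 + 2 − 13 − 1)/2 = 2/2 = 1.
(Structurally: 0 ring(s) + 1 π bond(s) = 1.)

1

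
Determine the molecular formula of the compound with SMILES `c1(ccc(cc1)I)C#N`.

Heavy atoms from the SMILES: 7 C, 1 I, 1 N.
Implicit hydrogens by atom environment:
  4 × C (aromatic): 1 H each → 4
  2 × C (aromatic): no H
  1 × C: no H
  1 × I: no H
  1 × N: no H
  Total hydrogens = 4.
Molecular formula: C7H4IN

C7H4IN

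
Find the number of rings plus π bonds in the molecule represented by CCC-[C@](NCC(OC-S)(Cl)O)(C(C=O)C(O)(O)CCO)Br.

Molecular formula from the SMILES: C12H23BrClNO6S.
DoU = (2C + 2 + N − H − X)/2 = (2·12 + 2 + 1 − 23 − 2)/2 = 2/2 = 1.
(Structurally: 0 ring(s) + 1 π bond(s) = 1.)

1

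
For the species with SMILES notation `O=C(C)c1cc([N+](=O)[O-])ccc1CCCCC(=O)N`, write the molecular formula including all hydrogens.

Heavy atoms from the SMILES: 13 C, 2 N, 4 O.
Implicit hydrogens by atom environment:
  4 × C: 2 H each → 8
  3 × C (aromatic): 1 H each → 3
  3 × C (aromatic): no H
  3 × O: no H
  2 × C: no H
  1 × C: 3 H
  1 × N: 2 H
  1 × N (charge +1): no H
  1 × O (charge -1): no H
  Total hydrogens = 16.
Molecular formula: C13H16N2O4

C13H16N2O4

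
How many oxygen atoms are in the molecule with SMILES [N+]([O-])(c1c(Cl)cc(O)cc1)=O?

The symbol for oxygen appears 3 times in the SMILES.

3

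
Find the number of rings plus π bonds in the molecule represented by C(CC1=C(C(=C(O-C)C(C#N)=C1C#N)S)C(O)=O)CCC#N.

Molecular formula from the SMILES: C15H13N3O3S.
DoU = (2C + 2 + N − H − X)/2 = (2·15 + 2 + 3 − 13 − 0)/2 = 22/2 = 11.
(Structurally: 1 ring(s) + 10 π bond(s) = 11.)

11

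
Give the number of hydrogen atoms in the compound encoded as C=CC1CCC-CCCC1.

18

Hydrogens are implicit in SMILES; fill each atom to its normal valence:
  8 × C: 2 H each → 16
  2 × C: 1 H each → 2
  Total hydrogens = 18.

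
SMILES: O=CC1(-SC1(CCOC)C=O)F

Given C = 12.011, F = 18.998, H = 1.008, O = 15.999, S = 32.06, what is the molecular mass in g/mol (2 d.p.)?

192.20

Molecular formula: C7H9FO3S.
M = 7×12.011 + 1×18.998 + 9×1.008 + 3×15.999 + 1×32.06 = 192.20 g/mol.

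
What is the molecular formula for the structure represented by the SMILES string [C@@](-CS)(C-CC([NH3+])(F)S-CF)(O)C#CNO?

Heavy atoms from the SMILES: 8 C, 2 F, 2 N, 2 O, 2 S.
Implicit hydrogens by atom environment:
  4 × C: 2 H each → 8
  4 × C: no H
  2 × F: no H
  2 × O: 1 H each → 2
  1 × N (charge +1): 3 H
  1 × N: 1 H
  1 × S: 1 H
  1 × S: no H
  Total hydrogens = 15.
Net charge +1.
Molecular formula: C8H15F2N2O2S2+

C8H15F2N2O2S2+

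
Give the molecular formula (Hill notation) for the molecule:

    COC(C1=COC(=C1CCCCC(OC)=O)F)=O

Heavy atoms from the SMILES: 12 C, 1 F, 5 O.
Implicit hydrogens by atom environment:
  4 × C: 2 H each → 8
  4 × O: no H
  3 × C (aromatic): no H
  2 × C: 3 H each → 6
  2 × C: no H
  1 × C (aromatic): 1 H
  1 × F: no H
  1 × O (aromatic): no H
  Total hydrogens = 15.
Molecular formula: C12H15FO5

C12H15FO5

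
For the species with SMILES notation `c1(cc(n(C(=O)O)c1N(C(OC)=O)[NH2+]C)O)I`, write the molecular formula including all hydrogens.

C8H11IN3O5+

Heavy atoms from the SMILES: 8 C, 1 I, 3 N, 5 O.
Implicit hydrogens by atom environment:
  3 × C (aromatic): no H
  3 × O: no H
  2 × C: 3 H each → 6
  2 × C: no H
  2 × O: 1 H each → 2
  1 × C (aromatic): 1 H
  1 × I: no H
  1 × N (charge +1): 2 H
  1 × N (aromatic): no H
  1 × N: no H
  Total hydrogens = 11.
Net charge +1.
Molecular formula: C8H11IN3O5+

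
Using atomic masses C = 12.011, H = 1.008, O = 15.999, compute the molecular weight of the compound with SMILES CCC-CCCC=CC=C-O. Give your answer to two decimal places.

Molecular formula: C10H18O.
M = 10×12.011 + 18×1.008 + 1×15.999 = 154.25 g/mol.

154.25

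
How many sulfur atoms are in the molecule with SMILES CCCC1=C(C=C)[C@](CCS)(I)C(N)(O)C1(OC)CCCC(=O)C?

1

The symbol for sulfur appears 1 time in the SMILES.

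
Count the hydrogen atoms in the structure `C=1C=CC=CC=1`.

6

Hydrogens are implicit in SMILES; fill each atom to its normal valence:
  6 × C (aromatic): 1 H each → 6
  Total hydrogens = 6.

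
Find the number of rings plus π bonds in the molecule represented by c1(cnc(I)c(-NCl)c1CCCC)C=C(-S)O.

5

Molecular formula from the SMILES: C11H14ClIN2OS.
DoU = (2C + 2 + N − H − X)/2 = (2·11 + 2 + 2 − 14 − 2)/2 = 10/2 = 5.
(Structurally: 1 ring(s) + 4 π bond(s) = 5.)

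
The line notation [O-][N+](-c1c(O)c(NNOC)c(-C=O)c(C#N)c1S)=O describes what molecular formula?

C9H8N4O5S

Heavy atoms from the SMILES: 9 C, 4 N, 5 O, 1 S.
Implicit hydrogens by atom environment:
  6 × C (aromatic): no H
  3 × O: no H
  2 × N: 1 H each → 2
  1 × C: 3 H
  1 × C: 1 H
  1 × C: no H
  1 × N: no H
  1 × N (charge +1): no H
  1 × O: 1 H
  1 × O (charge -1): no H
  1 × S: 1 H
  Total hydrogens = 8.
Molecular formula: C9H8N4O5S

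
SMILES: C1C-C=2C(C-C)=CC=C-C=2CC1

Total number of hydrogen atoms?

Hydrogens are implicit in SMILES; fill each atom to its normal valence:
  5 × C: 2 H each → 10
  3 × C (aromatic): 1 H each → 3
  3 × C (aromatic): no H
  1 × C: 3 H
  Total hydrogens = 16.

16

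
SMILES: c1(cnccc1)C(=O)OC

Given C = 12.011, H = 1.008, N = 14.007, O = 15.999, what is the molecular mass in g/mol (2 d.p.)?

Molecular formula: C7H7NO2.
M = 7×12.011 + 7×1.008 + 1×14.007 + 2×15.999 = 137.14 g/mol.

137.14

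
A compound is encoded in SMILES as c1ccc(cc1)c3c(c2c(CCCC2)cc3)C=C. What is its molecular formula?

C18H18

Heavy atoms from the SMILES: 18 C.
Implicit hydrogens by atom environment:
  7 × C (aromatic): 1 H each → 7
  5 × C: 2 H each → 10
  5 × C (aromatic): no H
  1 × C: 1 H
  Total hydrogens = 18.
Molecular formula: C18H18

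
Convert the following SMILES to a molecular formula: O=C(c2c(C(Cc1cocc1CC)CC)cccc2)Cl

Heavy atoms from the SMILES: 17 C, 1 Cl, 2 O.
Implicit hydrogens by atom environment:
  6 × C (aromatic): 1 H each → 6
  4 × C (aromatic): no H
  3 × C: 2 H each → 6
  2 × C: 3 H each → 6
  1 × C: 1 H
  1 × C: no H
  1 × Cl: no H
  1 × O (aromatic): no H
  1 × O: no H
  Total hydrogens = 19.
Molecular formula: C17H19ClO2

C17H19ClO2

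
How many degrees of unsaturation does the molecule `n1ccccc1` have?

4

Molecular formula from the SMILES: C5H5N.
DoU = (2C + 2 + N − H − X)/2 = (2·5 + 2 + 1 − 5 − 0)/2 = 8/2 = 4.
(Structurally: 1 ring(s) + 3 π bond(s) = 4.)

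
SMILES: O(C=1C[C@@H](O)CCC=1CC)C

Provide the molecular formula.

Heavy atoms from the SMILES: 9 C, 2 O.
Implicit hydrogens by atom environment:
  4 × C: 2 H each → 8
  2 × C: 3 H each → 6
  2 × C: no H
  1 × C: 1 H
  1 × O: 1 H
  1 × O: no H
  Total hydrogens = 16.
Molecular formula: C9H16O2

C9H16O2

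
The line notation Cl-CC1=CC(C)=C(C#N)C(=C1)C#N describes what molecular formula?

Heavy atoms from the SMILES: 10 C, 1 Cl, 2 N.
Implicit hydrogens by atom environment:
  4 × C (aromatic): no H
  2 × C (aromatic): 1 H each → 2
  2 × C: no H
  2 × N: no H
  1 × C: 3 H
  1 × C: 2 H
  1 × Cl: no H
  Total hydrogens = 7.
Molecular formula: C10H7ClN2

C10H7ClN2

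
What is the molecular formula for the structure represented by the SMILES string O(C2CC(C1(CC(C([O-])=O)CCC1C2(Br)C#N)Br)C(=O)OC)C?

Heavy atoms from the SMILES: 2 Br, 15 C, 1 N, 5 O.
Implicit hydrogens by atom environment:
  5 × C: no H
  4 × C: 2 H each → 8
  4 × C: 1 H each → 4
  4 × O: no H
  2 × Br: no H
  2 × C: 3 H each → 6
  1 × N: no H
  1 × O (charge -1): no H
  Total hydrogens = 18.
Net charge -1.
Molecular formula: C15H18Br2NO5-

C15H18Br2NO5-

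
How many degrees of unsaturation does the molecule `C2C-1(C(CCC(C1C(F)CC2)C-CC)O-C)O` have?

Molecular formula from the SMILES: C14H25FO2.
DoU = (2C + 2 + N − H − X)/2 = (2·14 + 2 + 0 − 25 − 1)/2 = 4/2 = 2.
(Structurally: 2 ring(s) + 0 π bond(s) = 2.)

2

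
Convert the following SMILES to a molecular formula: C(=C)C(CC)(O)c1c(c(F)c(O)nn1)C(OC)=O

Heavy atoms from the SMILES: 11 C, 1 F, 2 N, 4 O.
Implicit hydrogens by atom environment:
  4 × C (aromatic): no H
  2 × C: 3 H each → 6
  2 × C: 2 H each → 4
  2 × C: no H
  2 × N (aromatic): no H
  2 × O: 1 H each → 2
  2 × O: no H
  1 × C: 1 H
  1 × F: no H
  Total hydrogens = 13.
Molecular formula: C11H13FN2O4

C11H13FN2O4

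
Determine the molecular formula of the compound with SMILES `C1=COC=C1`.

C4H4O

Heavy atoms from the SMILES: 4 C, 1 O.
Implicit hydrogens by atom environment:
  4 × C (aromatic): 1 H each → 4
  1 × O (aromatic): no H
  Total hydrogens = 4.
Molecular formula: C4H4O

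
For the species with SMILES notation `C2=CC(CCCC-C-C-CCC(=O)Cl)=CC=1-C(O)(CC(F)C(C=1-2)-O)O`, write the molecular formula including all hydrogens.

Heavy atoms from the SMILES: 19 C, 1 Cl, 1 F, 4 O.
Implicit hydrogens by atom environment:
  9 × C: 2 H each → 18
  3 × C (aromatic): 1 H each → 3
  3 × C (aromatic): no H
  3 × O: 1 H each → 3
  2 × C: 1 H each → 2
  2 × C: no H
  1 × Cl: no H
  1 × F: no H
  1 × O: no H
  Total hydrogens = 26.
Molecular formula: C19H26ClFO4

C19H26ClFO4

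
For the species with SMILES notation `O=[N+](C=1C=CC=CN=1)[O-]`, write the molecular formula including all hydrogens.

Heavy atoms from the SMILES: 5 C, 2 N, 2 O.
Implicit hydrogens by atom environment:
  4 × C (aromatic): 1 H each → 4
  1 × C (aromatic): no H
  1 × N (aromatic): no H
  1 × N (charge +1): no H
  1 × O: no H
  1 × O (charge -1): no H
  Total hydrogens = 4.
Molecular formula: C5H4N2O2

C5H4N2O2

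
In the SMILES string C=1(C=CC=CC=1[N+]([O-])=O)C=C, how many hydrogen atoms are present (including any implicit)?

Hydrogens are implicit in SMILES; fill each atom to its normal valence:
  4 × C (aromatic): 1 H each → 4
  2 × C (aromatic): no H
  1 × C: 2 H
  1 × C: 1 H
  1 × N (charge +1): no H
  1 × O: no H
  1 × O (charge -1): no H
  Total hydrogens = 7.

7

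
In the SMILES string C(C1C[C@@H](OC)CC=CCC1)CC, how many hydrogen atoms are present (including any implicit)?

22

Hydrogens are implicit in SMILES; fill each atom to its normal valence:
  6 × C: 2 H each → 12
  4 × C: 1 H each → 4
  2 × C: 3 H each → 6
  1 × O: no H
  Total hydrogens = 22.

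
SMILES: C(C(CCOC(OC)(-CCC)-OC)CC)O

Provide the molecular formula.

C12H26O4

Heavy atoms from the SMILES: 12 C, 4 O.
Implicit hydrogens by atom environment:
  6 × C: 2 H each → 12
  4 × C: 3 H each → 12
  3 × O: no H
  1 × C: 1 H
  1 × C: no H
  1 × O: 1 H
  Total hydrogens = 26.
Molecular formula: C12H26O4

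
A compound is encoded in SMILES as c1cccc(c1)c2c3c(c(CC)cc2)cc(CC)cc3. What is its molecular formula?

Heavy atoms from the SMILES: 20 C.
Implicit hydrogens by atom environment:
  10 × C (aromatic): 1 H each → 10
  6 × C (aromatic): no H
  2 × C: 3 H each → 6
  2 × C: 2 H each → 4
  Total hydrogens = 20.
Molecular formula: C20H20

C20H20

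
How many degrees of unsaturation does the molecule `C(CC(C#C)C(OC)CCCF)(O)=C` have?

Molecular formula from the SMILES: C11H17FO2.
DoU = (2C + 2 + N − H − X)/2 = (2·11 + 2 + 0 − 17 − 1)/2 = 6/2 = 3.
(Structurally: 0 ring(s) + 3 π bond(s) = 3.)

3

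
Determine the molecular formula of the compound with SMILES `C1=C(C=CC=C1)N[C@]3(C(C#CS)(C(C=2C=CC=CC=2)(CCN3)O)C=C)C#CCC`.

C25H26N2OS

Heavy atoms from the SMILES: 25 C, 2 N, 1 O, 1 S.
Implicit hydrogens by atom environment:
  10 × C (aromatic): 1 H each → 10
  7 × C: no H
  4 × C: 2 H each → 8
  2 × C (aromatic): no H
  2 × N: 1 H each → 2
  1 × C: 3 H
  1 × C: 1 H
  1 × O: 1 H
  1 × S: 1 H
  Total hydrogens = 26.
Molecular formula: C25H26N2OS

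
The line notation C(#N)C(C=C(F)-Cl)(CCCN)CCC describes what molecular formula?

C10H16ClFN2

Heavy atoms from the SMILES: 10 C, 1 Cl, 1 F, 2 N.
Implicit hydrogens by atom environment:
  5 × C: 2 H each → 10
  3 × C: no H
  1 × C: 3 H
  1 × C: 1 H
  1 × Cl: no H
  1 × F: no H
  1 × N: 2 H
  1 × N: no H
  Total hydrogens = 16.
Molecular formula: C10H16ClFN2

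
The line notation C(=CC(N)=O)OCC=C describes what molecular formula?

C6H9NO2

Heavy atoms from the SMILES: 6 C, 1 N, 2 O.
Implicit hydrogens by atom environment:
  3 × C: 1 H each → 3
  2 × C: 2 H each → 4
  2 × O: no H
  1 × C: no H
  1 × N: 2 H
  Total hydrogens = 9.
Molecular formula: C6H9NO2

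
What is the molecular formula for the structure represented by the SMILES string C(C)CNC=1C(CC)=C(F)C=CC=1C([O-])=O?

C12H15FNO2-

Heavy atoms from the SMILES: 12 C, 1 F, 1 N, 2 O.
Implicit hydrogens by atom environment:
  4 × C (aromatic): no H
  3 × C: 2 H each → 6
  2 × C: 3 H each → 6
  2 × C (aromatic): 1 H each → 2
  1 × C: no H
  1 × F: no H
  1 × N: 1 H
  1 × O: no H
  1 × O (charge -1): no H
  Total hydrogens = 15.
Net charge -1.
Molecular formula: C12H15FNO2-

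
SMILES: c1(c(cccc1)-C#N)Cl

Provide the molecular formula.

Heavy atoms from the SMILES: 7 C, 1 Cl, 1 N.
Implicit hydrogens by atom environment:
  4 × C (aromatic): 1 H each → 4
  2 × C (aromatic): no H
  1 × C: no H
  1 × Cl: no H
  1 × N: no H
  Total hydrogens = 4.
Molecular formula: C7H4ClN

C7H4ClN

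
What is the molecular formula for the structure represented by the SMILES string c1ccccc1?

C6H6

Heavy atoms from the SMILES: 6 C.
Implicit hydrogens by atom environment:
  6 × C (aromatic): 1 H each → 6
  Total hydrogens = 6.
Molecular formula: C6H6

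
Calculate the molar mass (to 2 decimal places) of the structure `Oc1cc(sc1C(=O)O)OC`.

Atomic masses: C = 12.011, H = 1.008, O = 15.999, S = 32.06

Molecular formula: C6H6O4S.
M = 6×12.011 + 6×1.008 + 4×15.999 + 1×32.06 = 174.17 g/mol.

174.17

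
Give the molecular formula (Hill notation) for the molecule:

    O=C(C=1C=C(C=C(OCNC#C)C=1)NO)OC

Heavy atoms from the SMILES: 11 C, 2 N, 4 O.
Implicit hydrogens by atom environment:
  3 × C (aromatic): 1 H each → 3
  3 × C (aromatic): no H
  3 × O: no H
  2 × C: no H
  2 × N: 1 H each → 2
  1 × C: 3 H
  1 × C: 2 H
  1 × C: 1 H
  1 × O: 1 H
  Total hydrogens = 12.
Molecular formula: C11H12N2O4

C11H12N2O4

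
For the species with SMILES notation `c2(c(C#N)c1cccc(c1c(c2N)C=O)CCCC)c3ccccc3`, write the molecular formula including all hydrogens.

Heavy atoms from the SMILES: 22 C, 2 N, 1 O.
Implicit hydrogens by atom environment:
  8 × C (aromatic): 1 H each → 8
  8 × C (aromatic): no H
  3 × C: 2 H each → 6
  1 × C: 3 H
  1 × C: 1 H
  1 × C: no H
  1 × N: 2 H
  1 × N: no H
  1 × O: no H
  Total hydrogens = 20.
Molecular formula: C22H20N2O

C22H20N2O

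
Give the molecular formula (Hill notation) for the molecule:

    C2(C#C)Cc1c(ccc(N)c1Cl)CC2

C12H12ClN

Heavy atoms from the SMILES: 12 C, 1 Cl, 1 N.
Implicit hydrogens by atom environment:
  4 × C (aromatic): no H
  3 × C: 2 H each → 6
  2 × C (aromatic): 1 H each → 2
  2 × C: 1 H each → 2
  1 × C: no H
  1 × Cl: no H
  1 × N: 2 H
  Total hydrogens = 12.
Molecular formula: C12H12ClN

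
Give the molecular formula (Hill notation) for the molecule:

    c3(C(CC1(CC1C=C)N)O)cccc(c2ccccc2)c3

C19H21NO

Heavy atoms from the SMILES: 19 C, 1 N, 1 O.
Implicit hydrogens by atom environment:
  9 × C (aromatic): 1 H each → 9
  3 × C: 2 H each → 6
  3 × C: 1 H each → 3
  3 × C (aromatic): no H
  1 × C: no H
  1 × N: 2 H
  1 × O: 1 H
  Total hydrogens = 21.
Molecular formula: C19H21NO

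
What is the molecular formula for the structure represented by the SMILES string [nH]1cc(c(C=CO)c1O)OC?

Heavy atoms from the SMILES: 7 C, 1 N, 3 O.
Implicit hydrogens by atom environment:
  3 × C (aromatic): no H
  2 × C: 1 H each → 2
  2 × O: 1 H each → 2
  1 × C: 3 H
  1 × C (aromatic): 1 H
  1 × N (aromatic): 1 H
  1 × O: no H
  Total hydrogens = 9.
Molecular formula: C7H9NO3

C7H9NO3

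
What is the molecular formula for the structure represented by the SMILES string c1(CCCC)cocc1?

Heavy atoms from the SMILES: 8 C, 1 O.
Implicit hydrogens by atom environment:
  3 × C: 2 H each → 6
  3 × C (aromatic): 1 H each → 3
  1 × C: 3 H
  1 × C (aromatic): no H
  1 × O (aromatic): no H
  Total hydrogens = 12.
Molecular formula: C8H12O

C8H12O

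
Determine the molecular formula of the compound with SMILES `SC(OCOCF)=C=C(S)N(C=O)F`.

Heavy atoms from the SMILES: 6 C, 2 F, 1 N, 3 O, 2 S.
Implicit hydrogens by atom environment:
  3 × C: no H
  3 × O: no H
  2 × C: 2 H each → 4
  2 × F: no H
  2 × S: 1 H each → 2
  1 × C: 1 H
  1 × N: no H
  Total hydrogens = 7.
Molecular formula: C6H7F2NO3S2

C6H7F2NO3S2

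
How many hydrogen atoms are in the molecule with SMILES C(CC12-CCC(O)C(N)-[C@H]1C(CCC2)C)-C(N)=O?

Hydrogens are implicit in SMILES; fill each atom to its normal valence:
  7 × C: 2 H each → 14
  4 × C: 1 H each → 4
  2 × C: no H
  2 × N: 2 H each → 4
  1 × C: 3 H
  1 × O: 1 H
  1 × O: no H
  Total hydrogens = 26.

26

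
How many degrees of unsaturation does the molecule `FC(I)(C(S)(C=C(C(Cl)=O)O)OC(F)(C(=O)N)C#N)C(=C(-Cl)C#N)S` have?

Molecular formula from the SMILES: C11H6Cl2F2IN3O4S2.
DoU = (2C + 2 + N − H − X)/2 = (2·11 + 2 + 3 − 6 − 5)/2 = 16/2 = 8.
(Structurally: 0 ring(s) + 8 π bond(s) = 8.)

8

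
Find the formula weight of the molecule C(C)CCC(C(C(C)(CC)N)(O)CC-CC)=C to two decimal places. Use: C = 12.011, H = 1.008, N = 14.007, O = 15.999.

241.42

Molecular formula: C15H31NO.
M = 15×12.011 + 31×1.008 + 1×14.007 + 1×15.999 = 241.42 g/mol.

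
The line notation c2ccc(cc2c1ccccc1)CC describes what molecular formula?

Heavy atoms from the SMILES: 14 C.
Implicit hydrogens by atom environment:
  9 × C (aromatic): 1 H each → 9
  3 × C (aromatic): no H
  1 × C: 3 H
  1 × C: 2 H
  Total hydrogens = 14.
Molecular formula: C14H14

C14H14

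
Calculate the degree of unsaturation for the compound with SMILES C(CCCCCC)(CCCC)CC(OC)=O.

1

Molecular formula from the SMILES: C14H28O2.
DoU = (2C + 2 + N − H − X)/2 = (2·14 + 2 + 0 − 28 − 0)/2 = 2/2 = 1.
(Structurally: 0 ring(s) + 1 π bond(s) = 1.)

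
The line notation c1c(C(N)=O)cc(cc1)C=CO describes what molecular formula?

Heavy atoms from the SMILES: 9 C, 1 N, 2 O.
Implicit hydrogens by atom environment:
  4 × C (aromatic): 1 H each → 4
  2 × C: 1 H each → 2
  2 × C (aromatic): no H
  1 × C: no H
  1 × N: 2 H
  1 × O: 1 H
  1 × O: no H
  Total hydrogens = 9.
Molecular formula: C9H9NO2

C9H9NO2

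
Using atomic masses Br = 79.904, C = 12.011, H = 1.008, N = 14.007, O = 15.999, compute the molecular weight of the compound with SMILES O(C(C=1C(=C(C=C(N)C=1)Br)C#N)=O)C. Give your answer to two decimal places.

Molecular formula: C9H7BrN2O2.
M = 1×79.904 + 9×12.011 + 7×1.008 + 2×14.007 + 2×15.999 = 255.07 g/mol.

255.07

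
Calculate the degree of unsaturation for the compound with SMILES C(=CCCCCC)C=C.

2

Molecular formula from the SMILES: C9H16.
DoU = (2C + 2 + N − H − X)/2 = (2·9 + 2 + 0 − 16 − 0)/2 = 4/2 = 2.
(Structurally: 0 ring(s) + 2 π bond(s) = 2.)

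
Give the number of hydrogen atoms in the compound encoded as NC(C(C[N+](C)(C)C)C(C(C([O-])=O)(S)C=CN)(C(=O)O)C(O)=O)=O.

Hydrogens are implicit in SMILES; fill each atom to its normal valence:
  6 × C: no H
  4 × O: no H
  3 × C: 3 H each → 9
  3 × C: 1 H each → 3
  2 × N: 2 H each → 4
  2 × O: 1 H each → 2
  1 × C: 2 H
  1 × N (charge +1): no H
  1 × O (charge -1): no H
  1 × S: 1 H
  Total hydrogens = 21.

21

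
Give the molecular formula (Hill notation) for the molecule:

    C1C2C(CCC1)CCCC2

Heavy atoms from the SMILES: 10 C.
Implicit hydrogens by atom environment:
  8 × C: 2 H each → 16
  2 × C: 1 H each → 2
  Total hydrogens = 18.
Molecular formula: C10H18

C10H18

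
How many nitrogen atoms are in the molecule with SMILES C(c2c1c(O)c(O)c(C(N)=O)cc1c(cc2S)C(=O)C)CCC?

The symbol for nitrogen appears 1 time in the SMILES.

1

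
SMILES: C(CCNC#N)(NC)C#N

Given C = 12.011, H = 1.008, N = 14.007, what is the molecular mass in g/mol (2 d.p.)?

Molecular formula: C6H10N4.
M = 6×12.011 + 10×1.008 + 4×14.007 = 138.17 g/mol.

138.17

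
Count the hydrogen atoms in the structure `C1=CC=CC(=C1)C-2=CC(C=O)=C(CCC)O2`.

14

Hydrogens are implicit in SMILES; fill each atom to its normal valence:
  6 × C (aromatic): 1 H each → 6
  4 × C (aromatic): no H
  2 × C: 2 H each → 4
  1 × C: 3 H
  1 × C: 1 H
  1 × O (aromatic): no H
  1 × O: no H
  Total hydrogens = 14.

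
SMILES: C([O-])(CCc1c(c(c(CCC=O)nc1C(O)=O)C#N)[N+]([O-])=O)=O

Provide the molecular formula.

Heavy atoms from the SMILES: 13 C, 3 N, 7 O.
Implicit hydrogens by atom environment:
  5 × C (aromatic): no H
  4 × C: 2 H each → 8
  4 × O: no H
  3 × C: no H
  2 × O (charge -1): no H
  1 × C: 1 H
  1 × N (aromatic): no H
  1 × N (charge +1): no H
  1 × N: no H
  1 × O: 1 H
  Total hydrogens = 10.
Net charge -1.
Molecular formula: C13H10N3O7-

C13H10N3O7-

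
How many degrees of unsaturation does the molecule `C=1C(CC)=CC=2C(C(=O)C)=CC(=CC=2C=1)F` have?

8

Molecular formula from the SMILES: C14H13FO.
DoU = (2C + 2 + N − H − X)/2 = (2·14 + 2 + 0 − 13 − 1)/2 = 16/2 = 8.
(Structurally: 2 ring(s) + 6 π bond(s) = 8.)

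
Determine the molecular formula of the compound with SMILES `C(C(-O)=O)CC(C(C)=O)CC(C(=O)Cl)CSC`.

C11H17ClO4S

Heavy atoms from the SMILES: 11 C, 1 Cl, 4 O, 1 S.
Implicit hydrogens by atom environment:
  4 × C: 2 H each → 8
  3 × C: no H
  3 × O: no H
  2 × C: 3 H each → 6
  2 × C: 1 H each → 2
  1 × Cl: no H
  1 × O: 1 H
  1 × S: no H
  Total hydrogens = 17.
Molecular formula: C11H17ClO4S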